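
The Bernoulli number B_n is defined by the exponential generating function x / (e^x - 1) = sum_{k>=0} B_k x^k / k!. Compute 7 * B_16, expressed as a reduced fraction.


Bernoulli numbers can also be computed recursively via B_0 = 1 and sum_{j=0}^{m} C(m+1, j) B_j = 0 for m >= 1. Odd-index Bernoulli numbers vanish for k >= 3.
Computing B_16 = -3617/510, so 7 * B_16 = 7 * -3617/510 = -25319/510.

-25319/510


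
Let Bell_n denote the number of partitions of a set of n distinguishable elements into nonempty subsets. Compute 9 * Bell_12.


Bell_12 can be computed from the Bell triangle or from Dobinski's identity Bell_n = (1/e) * sum_{k>=0} k^n / k!.
Computing Bell_12 = 4213597.
Then 9 * 4213597 = 37922373.

37922373


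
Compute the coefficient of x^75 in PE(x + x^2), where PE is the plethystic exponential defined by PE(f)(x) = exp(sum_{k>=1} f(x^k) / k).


With f(x) = x + x^2, the exponent is sum_{k>=1} (x^k + x^(2k)) / k = -ln(1 - x) - ln(1 - x^2). Exponentiating:
PE(x + x^2) = 1 / ((1 - x)(1 - x^2)).
This is the generating function for partitions of n into parts of size 1 or 2. The number of 2's can be any j in 0..37, and the rest are 1's, so
[x^75] = floor(75/2) + 1 = 38.

38


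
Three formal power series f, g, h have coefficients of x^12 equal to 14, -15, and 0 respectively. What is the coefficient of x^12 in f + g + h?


Series addition is componentwise:
14 + -15 + 0
= -1

-1


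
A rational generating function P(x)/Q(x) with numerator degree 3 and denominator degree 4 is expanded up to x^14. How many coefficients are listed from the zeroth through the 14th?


Expanding up to x^14 gives the coefficients for x^0, x^1, ..., x^14.
That is 14 + 1 = 15 coefficients in total.

15


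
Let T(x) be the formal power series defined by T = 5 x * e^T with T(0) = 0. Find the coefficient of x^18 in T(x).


Apply the Lagrange inversion formula: if T = 5 x * phi(T) with phi(t) = e^t, then
[x^n] T = 5^n * (1/n) [t^(n-1)] phi(t)^n = 5^n * (1/n) [t^(n-1)] e^(n t) = 5^n * (1/n) * n^(n-1) / (n-1)! = 5^n * n^(n-1) / n!.
When c = 1 this is the Cayley count of rooted labeled trees on n vertices, divided by n!.
For n = 18: 5^18 * 18^17 / 18! = 3814697265625 * 2185911559738696531968/6402373705728000 = 155143177998596191406250/119119.

155143177998596191406250/119119


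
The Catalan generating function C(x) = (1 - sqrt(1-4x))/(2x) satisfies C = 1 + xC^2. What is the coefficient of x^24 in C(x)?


Substituting x -> x scales the n-th coefficient by 1, so [x^24] C(x) = C_24.
C_24 = C(2*24, 24)/(25) = 32247603683100/25 = 1289904147324.
= 1289904147324.

1289904147324


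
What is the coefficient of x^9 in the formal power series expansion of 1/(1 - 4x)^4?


The general identity 1/(1 - c x)^r = sum_{k>=0} c^k C(k + r - 1, r - 1) x^k follows by substituting y = c x into 1/(1 - y)^r = sum_{k>=0} C(k + r - 1, r - 1) y^k.
For c = 4, r = 4, k = 9:
4^9 * C(12, 3) = 262144 * 220 = 57671680.

57671680


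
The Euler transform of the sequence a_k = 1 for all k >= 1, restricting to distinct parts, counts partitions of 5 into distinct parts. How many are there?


Partitions of 5 into distinct parts can be computed via generating function.
Product (1+x)(1+x^2)(1+x^3)...
The coefficient of x^5 = 3

3


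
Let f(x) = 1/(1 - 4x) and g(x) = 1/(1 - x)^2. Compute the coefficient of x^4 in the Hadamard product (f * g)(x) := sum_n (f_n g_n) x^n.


f has coefficients f_k = 4^k. For g = 1/(1 - x)^2 the coefficient is g_k = C(k + 1, 1) = k + 1. The Hadamard coefficient is (f * g)_k = 4^k * (k + 1).
For k = 4: 4^4 * 5 = 256 * 5 = 1280.

1280


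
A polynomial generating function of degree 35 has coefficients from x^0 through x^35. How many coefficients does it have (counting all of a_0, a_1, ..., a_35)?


A polynomial of degree 35 takes the form a_0 + a_1 x + ... + a_35 x^35.
The number of coefficients is 35 + 1 = 36.

36


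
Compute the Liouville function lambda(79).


The Liouville function is lambda(k) = (-1)^Omega(k), where Omega(k) counts the prime factors of k with multiplicity.
Factoring: 79 = 79, so Omega(79) = 1.
lambda(79) = (-1)^1 = -1.

-1


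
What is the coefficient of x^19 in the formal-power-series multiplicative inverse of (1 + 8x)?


The inverse is 1/(1 + 8x). Apply the geometric identity 1/(1 - y) = sum_{k>=0} y^k with y = -8x:
1/(1 + 8x) = sum_{k>=0} (-8)^k x^k.
So the coefficient of x^19 is (-8)^19 = -144115188075855872.

-144115188075855872


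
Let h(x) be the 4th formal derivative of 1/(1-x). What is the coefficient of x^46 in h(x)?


Differentiating 4 times: d^4/dx^4 [1/(1-x)] = 4!/(1-x)^5.
The expansion 1/(1-x)^5 = sum_{k>=0} C(k+4, 4) x^k, so the coefficient of x^n in 4!/(1-x)^5 is 4! * C(n+4, 4).
For n = 46: 24 * C(50, 4) = 24 * 230300 = 5527200

5527200


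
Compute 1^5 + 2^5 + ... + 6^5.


This power sum has a closed form given by Faulhaber's formula
sum_{k=1}^{m} k^p = (1 / (p + 1)) * sum_{j=0}^{p} C(p + 1, j) B_j m^(p + 1 - j),
but for small m direct computation is fastest:
1 + 32 + 243 + 1024 + 3125 + 7776 = 12201.

12201


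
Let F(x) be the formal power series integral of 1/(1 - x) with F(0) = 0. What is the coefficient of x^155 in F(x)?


1/(1 - x) = sum_{k>=0} x^k. Integrating termwise and using F(0) = 0 gives
F(x) = sum_{k>=0} x^(k+1) / (k+1) = sum_{m>=1} x^m / m = -ln(1 - x).
So the coefficient of x^155 is 1/155 = 1/155.

1/155


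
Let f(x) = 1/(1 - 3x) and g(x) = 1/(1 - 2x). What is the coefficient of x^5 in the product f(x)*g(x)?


The coefficient of x^n in f*g is the Cauchy product: sum_{k=0}^{n} a^k * b^(n-k).
With a=3, b=2, n=5:
sum_{k=0}^{5} 3^k * 2^(5-k)
= 665

665


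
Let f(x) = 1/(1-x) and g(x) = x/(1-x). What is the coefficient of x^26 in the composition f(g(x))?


First simplify the composition: f(g(x)) = 1/(1 - x/(1-x)) = (1-x)/((1-x) - x) = (1-x)/(1-2x).
Now extract the coefficient. Write (1-x)/(1-2x) = 1/(1-2x) - x/(1-2x).
The coefficient of x^n in 1/(1-2x) is 2^n, and in x/(1-2x) is 2^(n-1) (for n >= 1).
So the coefficient of x^26 is 2^26 - 2^25 = 67108864 - 33554432 = 33554432.

33554432


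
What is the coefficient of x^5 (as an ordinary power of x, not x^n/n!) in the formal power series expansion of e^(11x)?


The exponential series is e^y = sum_{k>=0} y^k / k!. Substituting y = 11x gives
e^(11x) = sum_{k>=0} 11^k x^k / k!.
So the coefficient of x^n is a^n/n! with a = 11, n = 5:
11^5 / 5! = 161051/120 = 161051/120

161051/120


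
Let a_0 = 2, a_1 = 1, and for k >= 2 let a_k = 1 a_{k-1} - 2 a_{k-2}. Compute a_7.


Iterating the recurrence forward:
a_0 = 2
a_1 = 1
a_2 = 1*1 - 2*2 = -3
a_3 = 1*-3 - 2*1 = -5
a_4 = 1*-5 - 2*-3 = 1
a_5 = 1*1 - 2*-5 = 11
a_6 = 1*11 - 2*1 = 9
a_7 = 1*9 - 2*11 = -13
So a_7 = -13.

-13


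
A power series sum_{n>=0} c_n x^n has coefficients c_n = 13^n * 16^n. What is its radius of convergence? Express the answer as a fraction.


By the root test (Cauchy-Hadamard), the radius is R = 1 / limsup_n |c_n|^(1/n).
Here |c_n|^(1/n) = (13^n * 16^n)^(1/n) = 13 * 16 = 208 for all n.
So R = 1/208 = 1/208.

1/208


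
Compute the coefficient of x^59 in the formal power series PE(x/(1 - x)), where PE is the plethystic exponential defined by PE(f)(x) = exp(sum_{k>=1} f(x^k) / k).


For f(x) = x/(1 - x) we have
sum_{k>=1} f(x^k) / k = sum_{k>=1} (1/k) * x^k / (1 - x^k) = sum_{k, m >= 1} x^(k m) / k,
which after exponentiating simplifies to
PE(x/(1 - x)) = prod_{k>=1} 1 / (1 - x^k).
This is the generating function for the partition function p(n), so the coefficient of x^59 is p(59).
Computing p(59) by dynamic programming over parts 1, 2, ..., 59: p(59) = 831820.

831820


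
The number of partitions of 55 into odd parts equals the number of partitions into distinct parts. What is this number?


Computing partitions of 55 into odd parts (1, 3, 5, ...):
Using the generating function prod_{k>=0} 1/(1-x^(2k+1)),
the count is 6378

6378


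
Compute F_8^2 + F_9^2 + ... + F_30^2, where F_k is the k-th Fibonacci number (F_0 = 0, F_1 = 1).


There is a standard identity sum_{k=0}^{N} F_k^2 = F_N * F_{N+1} (proved inductively from the telescoping relation F_k^2 = F_k F_{k+1} - F_{k-1} F_k). Then
sum_{k=8}^{30} F_k^2 = F_30 F_31 - F_7 F_8.
Computing: F_30 = 832040, F_31 = 1346269, F_7 = 13, F_8 = 21.
Sum = 832040 * 1346269 - 13 * 21 = 1120149658487.

1120149658487


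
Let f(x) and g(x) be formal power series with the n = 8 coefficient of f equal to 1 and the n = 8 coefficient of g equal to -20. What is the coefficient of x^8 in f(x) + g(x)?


Addition of formal power series is termwise.
The coefficient of x^8 in f + g = 1 + -20
= -19

-19


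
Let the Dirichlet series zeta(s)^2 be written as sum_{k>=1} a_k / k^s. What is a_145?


The Dirichlet convolution of the constant function 1 with itself gives (1 * 1)(k) = sum_{d | k} 1 = d(k), the number of positive divisors of k.
Since zeta(s) = sum_{k>=1} 1/k^s, we have zeta(s)^2 = sum_{k>=1} d(k)/k^s, so a_k = d(k).
For k = 145: the divisors are 1, 5, 29, 145.
Count = 4.

4


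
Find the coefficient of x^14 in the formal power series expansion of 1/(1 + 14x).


Write 1/(1 + c x) = 1/(1 - (-c) x) and apply the geometric-series identity
1/(1 - y) = sum_{k>=0} y^k to get 1/(1 + c x) = sum_{k>=0} (-c)^k x^k.
So the coefficient of x^k is (-c)^k = (-1)^k * c^k.
Here c = 14 and k = 14:
(-14)^14 = 1 * 11112006825558016 = 11112006825558016

11112006825558016


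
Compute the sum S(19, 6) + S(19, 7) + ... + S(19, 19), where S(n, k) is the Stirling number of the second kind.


By definition, S(n, k) counts partitions of an n-set into exactly k nonempty blocks.
Computing row n = 19 for k = 6..19:
S(19, k): 693081601779, 1492924634839, 1709751003480, 1144614626805, 477297033785, 129413217791, 23466951300, 2892439160, 243577530, 13916778, 527136, 12597, 171, 1
Sum = 5673699543152.

5673699543152


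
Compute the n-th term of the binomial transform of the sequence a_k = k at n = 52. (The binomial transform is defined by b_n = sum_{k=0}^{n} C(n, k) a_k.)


With a_k = k, b_n = sum_{k=0}^{n} C(n, k) k. Using k * C(n, k) = n * C(n-1, k-1) gives b_n = n * sum_{k>=1} C(n-1, k-1) = n * 2^(n-1).
For n = 52: 52 * 2^51 = 52 * 2251799813685248 = 117093590311632896.

117093590311632896


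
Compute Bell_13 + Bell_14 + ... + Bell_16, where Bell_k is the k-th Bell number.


Recall Bell_k counts set partitions of a k-set (with Bell_0 = 1 by convention).
Bell_13 through Bell_16: 27644437, 190899322, 1382958545, 10480142147
Sum = 27644437 + 190899322 + 1382958545 + 10480142147 = 12081644451.

12081644451


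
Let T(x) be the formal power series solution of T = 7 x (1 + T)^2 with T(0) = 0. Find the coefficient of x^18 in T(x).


Apply the Lagrange inversion formula: if T = 7 x * phi(T) with phi(t) = (1 + t)^2, then [x^n] T = 7^n * (1/n) [t^(n-1)] phi(t)^n = 7^n * (1/n) [t^(n-1)] (1 + t)^(2n) = 7^n * (1/n) C(2n, n-1).
Using the identity C(2n, n-1) = C(2n, n) * n / (n+1), the unscaled factor equals C(2n, n) / (n+1) = C_n, the n-th Catalan number.
For n = 18: C_18 = C(36, 18) / 19 = 9075135300/19 = 477638700.
With the 7^18 = 1628413597910449 factor, the coefficient is 1628413597910449 * 477638700 = 777793353968269576776300.

777793353968269576776300


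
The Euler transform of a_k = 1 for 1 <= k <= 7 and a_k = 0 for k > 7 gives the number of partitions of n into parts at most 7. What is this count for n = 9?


Partitions of 9 into parts at most 7:
Using generating function (1-x)^(-1)(1-x^2)^(-1)...(1-x^7)^(-1),
the coefficient of x^9 = 28

28


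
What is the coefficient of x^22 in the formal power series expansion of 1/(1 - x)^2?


The negative binomial / multiset identity is
1/(1 - x)^r = sum_{k>=0} C(k + r - 1, r - 1) x^k.
Here r = 2 and k = 22, so the coefficient is
C(22 + 1, 1) = C(23, 1)
= 23

23


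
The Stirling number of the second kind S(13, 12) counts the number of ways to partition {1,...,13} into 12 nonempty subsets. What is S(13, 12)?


Using the explicit formula S(n,k) = (1/k!) sum_{j=0}^{k} (-1)^(k-j) C(k,j) j^n:
S(13, 12) = 78
Equivalently, S(n,k) is n! times the coefficient of x^n in the EGF (e^x - 1)^k / k!.

78


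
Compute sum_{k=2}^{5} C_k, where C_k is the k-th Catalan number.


C_2 through C_5: 2, 5, 14, 42
Sum = 2 + 5 + 14 + 42
= 63

63


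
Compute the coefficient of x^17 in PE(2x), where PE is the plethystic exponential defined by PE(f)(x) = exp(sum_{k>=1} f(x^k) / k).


With f(x) = 2x, the exponent is sum_{k>=1} 2 x^k / k = 2 * (-ln(1 - x)). Exponentiating:
PE(2x) = exp(-2 ln(1 - x)) = 1/(1 - x)^2.
By the negative binomial expansion, [x^n] 1/(1 - x)^2 = C(n + 1, 1).
For n = 17: C(18, 1) = 18.

18


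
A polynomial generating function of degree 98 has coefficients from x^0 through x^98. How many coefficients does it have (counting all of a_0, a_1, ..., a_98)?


A polynomial of degree 98 takes the form a_0 + a_1 x + ... + a_98 x^98.
The number of coefficients is 98 + 1 = 99.

99


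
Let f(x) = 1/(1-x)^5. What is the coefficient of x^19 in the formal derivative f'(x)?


Differentiate: d/dx [ 1/(1-x)^r ] = r / (1-x)^(r+1).
Here r = 5, so f'(x) = 5 / (1-x)^6.
The expansion of 1/(1-x)^(r+1) has coefficient of x^n equal to C(n+r, r).
So the coefficient of x^19 in f'(x) is
5 * C(24, 5) = 5 * 42504 = 212520

212520


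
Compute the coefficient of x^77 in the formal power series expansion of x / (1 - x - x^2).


Let f(x) = sum_{k>=0} a_k x^k. Multiplying f(x) * (1 - x - x^2) = x and matching coefficients gives a_0 = 0, a_1 = 1, and a_k = a_{k-1} + a_{k-2} for k >= 2. These are the Fibonacci numbers F_k.
Iterating from F_0 = 0, F_1 = 1:
F_0=0, F_1=1, F_2=1, F_3=2, F_4=3, F_5=5, F_6=8, F_7=13, F_8=21, F_9=34, ...
F_77 = 5527939700884757.

5527939700884757


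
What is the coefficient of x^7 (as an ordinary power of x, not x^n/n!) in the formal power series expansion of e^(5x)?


The exponential series is e^y = sum_{k>=0} y^k / k!. Substituting y = 5x gives
e^(5x) = sum_{k>=0} 5^k x^k / k!.
So the coefficient of x^n is a^n/n! with a = 5, n = 7:
5^7 / 7! = 78125/5040 = 15625/1008

15625/1008


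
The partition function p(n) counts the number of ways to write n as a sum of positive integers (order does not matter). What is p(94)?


Using the generating function prod_{k>=1} 1/(1-x^k), we compute p(94).
By dynamic programming over parts 1 through 94:
p(94) = 92669720

92669720


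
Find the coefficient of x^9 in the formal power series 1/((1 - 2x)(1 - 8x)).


By partial fractions or Cauchy convolution:
The coefficient equals sum_{k=0}^{9} 2^k * 8^(9-k).
= 178956800

178956800


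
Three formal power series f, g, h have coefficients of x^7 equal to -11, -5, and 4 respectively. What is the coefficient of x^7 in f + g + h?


Series addition is componentwise:
-11 + -5 + 4
= -12

-12


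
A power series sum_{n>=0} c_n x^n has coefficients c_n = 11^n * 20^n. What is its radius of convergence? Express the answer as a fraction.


By the root test (Cauchy-Hadamard), the radius is R = 1 / limsup_n |c_n|^(1/n).
Here |c_n|^(1/n) = (11^n * 20^n)^(1/n) = 11 * 20 = 220 for all n.
So R = 1/220 = 1/220.

1/220


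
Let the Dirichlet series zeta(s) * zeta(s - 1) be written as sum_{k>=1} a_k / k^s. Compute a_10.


Convolution gives a_k = sum_{d | k} d * 1 = sum_{d | k} d = sigma(k), the sum of positive divisors of k.
For k = 10, the divisors are 1, 2, 5, 10, so
sigma(10) = 1 + 2 + 5 + 10 = 18.

18


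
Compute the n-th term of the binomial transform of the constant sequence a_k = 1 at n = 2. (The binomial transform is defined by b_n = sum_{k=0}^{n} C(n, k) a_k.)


With a_k = 1 for all k, b_n = sum_{k=0}^{n} C(n, k) = 2^n by the binomial theorem.
For n = 2: 2^2 = 4.

4


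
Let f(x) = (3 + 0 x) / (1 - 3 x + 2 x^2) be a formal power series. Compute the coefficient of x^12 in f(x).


Write f(x) = sum_{k>=0} a_k x^k. Multiplying both sides by 1 - 3 x + 2 x^2 gives
(1 - 3 x + 2 x^2) sum_{k>=0} a_k x^k = 3 + 0 x.
Matching coefficients:
 x^0: a_0 = 3
 x^1: a_1 - 3 a_0 = 0  =>  a_1 = 3*3 + 0 = 9
 x^k (k >= 2): a_k = 3 a_{k-1} - 2 a_{k-2}.
Iterating: a_2 = 21, a_3 = 45, a_4 = 93, a_5 = 189, a_6 = 381, a_7 = 765, a_8 = 1533, a_9 = 3069, a_10 = 6141, a_11 = 12285, a_12 = 24573.
So the coefficient of x^12 is 24573.

24573


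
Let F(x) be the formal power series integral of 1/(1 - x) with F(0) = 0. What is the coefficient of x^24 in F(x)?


1/(1 - x) = sum_{k>=0} x^k. Integrating termwise and using F(0) = 0 gives
F(x) = sum_{k>=0} x^(k+1) / (k+1) = sum_{m>=1} x^m / m = -ln(1 - x).
So the coefficient of x^24 is 1/24 = 1/24.

1/24


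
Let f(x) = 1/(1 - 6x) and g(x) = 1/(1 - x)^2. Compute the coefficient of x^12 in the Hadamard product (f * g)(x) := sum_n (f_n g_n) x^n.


f has coefficients f_k = 6^k. For g = 1/(1 - x)^2 the coefficient is g_k = C(k + 1, 1) = k + 1. The Hadamard coefficient is (f * g)_k = 6^k * (k + 1).
For k = 12: 6^12 * 13 = 2176782336 * 13 = 28298170368.

28298170368


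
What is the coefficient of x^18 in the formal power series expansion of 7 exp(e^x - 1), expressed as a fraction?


exp(e^x - 1) is the exponential generating function for the Bell numbers Bell_k: exp(e^x - 1) = sum_{k>=0} Bell_k x^k / k!.
So the coefficient of x^18 in 7 exp(e^x - 1) is 7 Bell_18 / 18!.
Computing: Bell_18 = 682076806159 and 18! = 6402373705728000, giving
7 * 682076806159/6402373705728000 = 97439543737/130660687872000.

97439543737/130660687872000


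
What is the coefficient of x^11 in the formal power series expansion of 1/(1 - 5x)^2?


The general identity 1/(1 - c x)^r = sum_{k>=0} c^k C(k + r - 1, r - 1) x^k follows by substituting y = c x into 1/(1 - y)^r = sum_{k>=0} C(k + r - 1, r - 1) y^k.
For c = 5, r = 2, k = 11:
5^11 * C(12, 1) = 48828125 * 12 = 585937500.

585937500


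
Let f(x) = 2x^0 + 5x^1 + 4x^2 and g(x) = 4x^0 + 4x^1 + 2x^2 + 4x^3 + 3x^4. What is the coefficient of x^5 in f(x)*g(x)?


Cauchy product at x^5:
5*3 + 4*4
= 31

31


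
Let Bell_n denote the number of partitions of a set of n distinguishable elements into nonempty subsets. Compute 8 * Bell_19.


Bell_19 can be computed from the Bell triangle or from Dobinski's identity Bell_n = (1/e) * sum_{k>=0} k^n / k!.
Computing Bell_19 = 5832742205057.
Then 8 * 5832742205057 = 46661937640456.

46661937640456


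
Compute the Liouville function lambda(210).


The Liouville function is lambda(k) = (-1)^Omega(k), where Omega(k) counts the prime factors of k with multiplicity.
Factoring: 210 = 2 * 3 * 5 * 7, so Omega(210) = 4.
lambda(210) = (-1)^4 = 1.

1


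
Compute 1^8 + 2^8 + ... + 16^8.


This power sum has a closed form given by Faulhaber's formula
sum_{k=1}^{m} k^p = (1 / (p + 1)) * sum_{j=0}^{p} C(p + 1, j) B_j m^(p + 1 - j),
but for small m direct computation is fastest:
1 + 256 + 6561 + 65536 + 390625 + 1679616 + 5764801 + 16777216 + 43046721 + 100000000 + 214358881 + 429981696 + 815730721 + 1475789056 + 2562890625 + 4294967296 = 9961449608.

9961449608


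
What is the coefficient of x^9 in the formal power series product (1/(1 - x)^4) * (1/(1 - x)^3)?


Combine the factors: (1/(1 - x)^4) * (1/(1 - x)^3) = 1/(1 - x)^7.
Then use 1/(1 - x)^r = sum_{k>=0} C(k + r - 1, r - 1) x^k with r = 7 and k = 9:
C(15, 6) = 5005.

5005


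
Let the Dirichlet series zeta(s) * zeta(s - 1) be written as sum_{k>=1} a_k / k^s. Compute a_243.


Convolution gives a_k = sum_{d | k} d * 1 = sum_{d | k} d = sigma(k), the sum of positive divisors of k.
For k = 243, the divisors are 1, 3, 9, 27, 81, 243, so
sigma(243) = 1 + 3 + 9 + 27 + 81 + 243 = 364.

364


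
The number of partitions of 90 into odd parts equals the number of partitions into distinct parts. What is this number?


Computing partitions of 90 into odd parts (1, 3, 5, ...):
Using the generating function prod_{k>=0} 1/(1-x^(2k+1)),
the count is 189586

189586


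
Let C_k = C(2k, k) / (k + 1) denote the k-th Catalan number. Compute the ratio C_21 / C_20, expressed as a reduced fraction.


Using C_k = (2k)! / (k! (k+1)!), the ratio C_{k+1}/C_k simplifies to
C_{k+1}/C_k = [(2k+2)! / ((k+1)! (k+2)!)] * [k! (k+1)! / (2k)!]
 = (2k+2)(2k+1) / ((k+1)(k+2)) = 2(2k+1) / (k+2).
For k = 20: 2(2*20 + 1) / (20 + 2) = 82/22 = 41/11.

41/11


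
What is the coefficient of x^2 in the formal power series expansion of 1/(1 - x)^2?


The negative binomial / multiset identity is
1/(1 - x)^r = sum_{k>=0} C(k + r - 1, r - 1) x^k.
Here r = 2 and k = 2, so the coefficient is
C(2 + 1, 1) = C(3, 1)
= 3

3


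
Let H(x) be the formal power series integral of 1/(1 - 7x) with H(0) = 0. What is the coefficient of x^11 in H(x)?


1/(1 - 7x) = sum_{k>=0} 7^k x^k. Integrating termwise with H(0) = 0:
H(x) = sum_{k>=0} 7^k x^(k+1) / (k+1) = sum_{m>=1} 7^(m-1) x^m / m.
For m = 11: 7^10/11 = 282475249/11 = 282475249/11.

282475249/11


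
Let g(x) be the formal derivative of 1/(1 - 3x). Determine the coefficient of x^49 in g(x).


Differentiate termwise: d/dx sum_{k>=0} 3^k x^k = sum_{k>=1} k 3^k x^(k-1) = sum_{j>=0} (j+1) 3^(j+1) x^j.
Equivalently, d/dx [1/(1 - 3x)] = 3/(1 - 3x)^2.
For j = 49: 50 * 3^50 = 50 * 717897987691852588770249 = 35894899384592629438512450.

35894899384592629438512450


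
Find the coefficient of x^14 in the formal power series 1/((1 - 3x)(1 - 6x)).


By partial fractions or Cauchy convolution:
The coefficient equals sum_{k=0}^{14} 3^k * 6^(14-k).
= 156723545223

156723545223


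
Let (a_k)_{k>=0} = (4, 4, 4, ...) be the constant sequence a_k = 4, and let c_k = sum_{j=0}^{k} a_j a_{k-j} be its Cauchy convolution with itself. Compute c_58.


Since a_j = 4 for all j >= 0, the convolution sum becomes
c_k = sum_{j=0}^{k} 4 * 4 = 16 * (k + 1).
Equivalently, the generating function of (a_k) is 4/(1 - x) and its square is 16/(1 - x)^2 = sum_{k>=0} 16(k + 1) x^k.
For k = 58: 16 * 59 = 944.

944


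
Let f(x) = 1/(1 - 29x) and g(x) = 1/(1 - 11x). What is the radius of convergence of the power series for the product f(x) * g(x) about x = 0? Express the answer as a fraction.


The radius of 1/(1 - 29x) is 1/29 (nearest singularity at x = 1/29), and the radius of 1/(1 - 11x) is 1/11.
The product f(x)*g(x) = 1/((1 - 29x)(1 - 11x)) has singularities at both 1/29 and 1/11, so its radius of convergence is the distance to the nearest one:
min(1/29, 1/11) = 1/29.

1/29


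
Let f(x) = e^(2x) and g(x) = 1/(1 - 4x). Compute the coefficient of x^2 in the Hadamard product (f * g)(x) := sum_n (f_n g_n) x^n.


Expanding: f_k = 2^k/k! (from e^(2x)) and g_k = 4^k (from 1/(1 - 4x)). So the Hadamard coefficient (f * g)_k = 2^k 4^k / k! = (8)^k / k!.
For k = 2: 8^2/2! = 64/2 = 32.

32


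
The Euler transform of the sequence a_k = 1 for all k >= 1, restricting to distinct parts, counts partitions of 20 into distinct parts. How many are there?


Partitions of 20 into distinct parts can be computed via generating function.
Product (1+x)(1+x^2)(1+x^3)...
The coefficient of x^20 = 64

64


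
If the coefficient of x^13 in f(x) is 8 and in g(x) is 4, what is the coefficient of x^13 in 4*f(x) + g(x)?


Scalar multiplication scales coefficients: 4 * 8 = 32.
Then add the g coefficient: 32 + 4
= 36

36


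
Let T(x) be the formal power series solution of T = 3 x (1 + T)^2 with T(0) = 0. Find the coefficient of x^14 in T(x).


Apply the Lagrange inversion formula: if T = 3 x * phi(T) with phi(t) = (1 + t)^2, then [x^n] T = 3^n * (1/n) [t^(n-1)] phi(t)^n = 3^n * (1/n) [t^(n-1)] (1 + t)^(2n) = 3^n * (1/n) C(2n, n-1).
Using the identity C(2n, n-1) = C(2n, n) * n / (n+1), the unscaled factor equals C(2n, n) / (n+1) = C_n, the n-th Catalan number.
For n = 14: C_14 = C(28, 14) / 15 = 40116600/15 = 2674440.
With the 3^14 = 4782969 factor, the coefficient is 4782969 * 2674440 = 12791763612360.

12791763612360


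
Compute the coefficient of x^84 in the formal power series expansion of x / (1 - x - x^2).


Let f(x) = sum_{k>=0} a_k x^k. Multiplying f(x) * (1 - x - x^2) = x and matching coefficients gives a_0 = 0, a_1 = 1, and a_k = a_{k-1} + a_{k-2} for k >= 2. These are the Fibonacci numbers F_k.
Iterating from F_0 = 0, F_1 = 1:
F_0=0, F_1=1, F_2=1, F_3=2, F_4=3, F_5=5, F_6=8, F_7=13, F_8=21, F_9=34, ...
F_84 = 160500643816367088.

160500643816367088


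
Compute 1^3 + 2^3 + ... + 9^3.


This power sum has a closed form given by Faulhaber's formula
sum_{k=1}^{m} k^p = (1 / (p + 1)) * sum_{j=0}^{p} C(p + 1, j) B_j m^(p + 1 - j),
but for small m direct computation is fastest:
1 + 8 + 27 + 64 + 125 + 216 + 343 + 512 + 729 = 2025.

2025


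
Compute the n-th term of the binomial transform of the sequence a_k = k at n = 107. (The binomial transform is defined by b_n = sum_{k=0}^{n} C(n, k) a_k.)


With a_k = k, b_n = sum_{k=0}^{n} C(n, k) k. Using k * C(n, k) = n * C(n-1, k-1) gives b_n = n * sum_{k>=1} C(n-1, k-1) = n * 2^(n-1).
For n = 107: 107 * 2^106 = 107 * 81129638414606681695789005144064 = 8680871310362914941449423550414848.

8680871310362914941449423550414848


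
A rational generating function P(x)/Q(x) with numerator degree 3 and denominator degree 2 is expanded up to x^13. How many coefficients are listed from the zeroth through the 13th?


Expanding up to x^13 gives the coefficients for x^0, x^1, ..., x^13.
That is 13 + 1 = 14 coefficients in total.

14


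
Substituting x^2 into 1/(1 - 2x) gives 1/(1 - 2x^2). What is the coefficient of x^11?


Since 1/(1 - 2x^2) only has even powers of x,
the coefficient of x^11 (odd) is 0.

0


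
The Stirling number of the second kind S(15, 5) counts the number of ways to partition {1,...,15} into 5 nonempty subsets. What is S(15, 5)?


Using the explicit formula S(n,k) = (1/k!) sum_{j=0}^{k} (-1)^(k-j) C(k,j) j^n:
S(15, 5) = 210766920
Equivalently, S(n,k) is n! times the coefficient of x^n in the EGF (e^x - 1)^k / k!.

210766920


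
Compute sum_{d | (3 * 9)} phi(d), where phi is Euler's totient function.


First, 3 * 9 = 27. One classical identity is sum_{d | n} phi(d) = n (each k in [1, n] has a unique gcd with n, and among the k's with gcd(k, n) = n/d there are phi(d) of them). So the sum equals 27. We also verify directly:
Divisors of 27: 1, 3, 9, 27.
phi values: 1, 2, 6, 18.
Sum = 27.

27


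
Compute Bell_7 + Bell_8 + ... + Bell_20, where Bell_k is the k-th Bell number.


Recall Bell_k counts set partitions of a k-set (with Bell_0 = 1 by convention).
Bell_7 through Bell_20: 877, 4140, 21147, 115975, 678570, 4213597, 27644437, 190899322, 1382958545, 10480142147, 82864869804, 682076806159, 5832742205057, 51724158235372
Sum = 877 + 4140 + 21147 + 115975 + 678570 + 4213597 + 27644437 + 190899322 + 1382958545 + 10480142147 + 82864869804 + 682076806159 + 5832742205057 + 51724158235372 = 58333928795149.

58333928795149


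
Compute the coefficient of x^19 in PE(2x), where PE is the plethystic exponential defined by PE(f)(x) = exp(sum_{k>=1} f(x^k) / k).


With f(x) = 2x, the exponent is sum_{k>=1} 2 x^k / k = 2 * (-ln(1 - x)). Exponentiating:
PE(2x) = exp(-2 ln(1 - x)) = 1/(1 - x)^2.
By the negative binomial expansion, [x^n] 1/(1 - x)^2 = C(n + 1, 1).
For n = 19: C(20, 1) = 20.

20


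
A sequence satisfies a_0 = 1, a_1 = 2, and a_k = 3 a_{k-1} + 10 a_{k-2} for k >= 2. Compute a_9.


The characteristic equation is t^2 - 3 t - 10 = 0, with roots r_1 = 5 and r_2 = -2 (so c_1 = r_1 + r_2, c_2 = -r_1 r_2 as required).
One can use the closed form a_n = A r_1^n + B r_2^n, but direct iteration is more reliable:
a_0 = 1, a_1 = 2, a_2 = 16, a_3 = 68, a_4 = 364, a_5 = 1772, a_6 = 8956, a_7 = 44588, a_8 = 223324, a_9 = 1115852.
So a_9 = 1115852.

1115852


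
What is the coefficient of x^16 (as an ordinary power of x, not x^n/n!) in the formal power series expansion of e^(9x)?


The exponential series is e^y = sum_{k>=0} y^k / k!. Substituting y = 9x gives
e^(9x) = sum_{k>=0} 9^k x^k / k!.
So the coefficient of x^n is a^n/n! with a = 9, n = 16:
9^16 / 16! = 1853020188851841/20922789888000 = 2541865828329/28700672000

2541865828329/28700672000


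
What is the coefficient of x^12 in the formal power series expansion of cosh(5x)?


The Maclaurin series is cosh(t) = sum_{m>=0} t^(2m) / (2m)!, so substituting t = 5x, only even powers of x are nonzero, with coefficient of x^(2m) equal to 5^(2m) / (2m)!.
For x^12 the coefficient is 5^12/12! = 244140625/479001600 = 9765625/19160064.

9765625/19160064


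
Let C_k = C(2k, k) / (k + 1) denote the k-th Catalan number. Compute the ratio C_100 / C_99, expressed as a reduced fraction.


Using C_k = (2k)! / (k! (k+1)!), the ratio C_{k+1}/C_k simplifies to
C_{k+1}/C_k = [(2k+2)! / ((k+1)! (k+2)!)] * [k! (k+1)! / (2k)!]
 = (2k+2)(2k+1) / ((k+1)(k+2)) = 2(2k+1) / (k+2).
For k = 99: 2(2*99 + 1) / (99 + 2) = 398/101 = 398/101.

398/101


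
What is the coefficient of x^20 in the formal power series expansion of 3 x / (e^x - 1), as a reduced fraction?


The exponential generating function for Bernoulli numbers is
x / (e^x - 1) = sum_{k>=0} B_k x^k / k!.
So the coefficient of x^20 in 3 x / (e^x - 1) is 3 B_20 / 20!.
Computing: B_20 = -174611/330, 20! = 2432902008176640000, giving
3 * -174611/330 / 2432902008176640000 = -174611/267619220899430400000.

-174611/267619220899430400000


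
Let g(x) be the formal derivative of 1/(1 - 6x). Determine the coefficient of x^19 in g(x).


Differentiate termwise: d/dx sum_{k>=0} 6^k x^k = sum_{k>=1} k 6^k x^(k-1) = sum_{j>=0} (j+1) 6^(j+1) x^j.
Equivalently, d/dx [1/(1 - 6x)] = 6/(1 - 6x)^2.
For j = 19: 20 * 6^20 = 20 * 3656158440062976 = 73123168801259520.

73123168801259520


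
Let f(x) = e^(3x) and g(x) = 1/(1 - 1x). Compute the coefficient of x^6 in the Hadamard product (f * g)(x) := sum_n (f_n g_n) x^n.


Expanding: f_k = 3^k/k! (from e^(3x)) and g_k = 1^k (from 1/(1 - 1x)). So the Hadamard coefficient (f * g)_k = 3^k 1^k / k! = (3)^k / k!.
For k = 6: 3^6/6! = 729/720 = 81/80.

81/80


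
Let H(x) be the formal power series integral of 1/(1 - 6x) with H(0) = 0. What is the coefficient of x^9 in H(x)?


1/(1 - 6x) = sum_{k>=0} 6^k x^k. Integrating termwise with H(0) = 0:
H(x) = sum_{k>=0} 6^k x^(k+1) / (k+1) = sum_{m>=1} 6^(m-1) x^m / m.
For m = 9: 6^8/9 = 1679616/9 = 186624.

186624


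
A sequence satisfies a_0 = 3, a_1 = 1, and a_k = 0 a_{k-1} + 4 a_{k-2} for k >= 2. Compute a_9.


The characteristic equation is t^2 - 0 t - 4 = 0, with roots r_1 = 2 and r_2 = -2 (so c_1 = r_1 + r_2, c_2 = -r_1 r_2 as required).
One can use the closed form a_n = A r_1^n + B r_2^n, but direct iteration is more reliable:
a_0 = 3, a_1 = 1, a_2 = 12, a_3 = 4, a_4 = 48, a_5 = 16, a_6 = 192, a_7 = 64, a_8 = 768, a_9 = 256.
So a_9 = 256.

256


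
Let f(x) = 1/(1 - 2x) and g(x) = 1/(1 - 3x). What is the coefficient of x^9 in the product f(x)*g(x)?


The coefficient of x^n in f*g is the Cauchy product: sum_{k=0}^{n} a^k * b^(n-k).
With a=2, b=3, n=9:
sum_{k=0}^{9} 2^k * 3^(9-k)
= 58025

58025


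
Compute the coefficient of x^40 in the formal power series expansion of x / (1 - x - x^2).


Let f(x) = sum_{k>=0} a_k x^k. Multiplying f(x) * (1 - x - x^2) = x and matching coefficients gives a_0 = 0, a_1 = 1, and a_k = a_{k-1} + a_{k-2} for k >= 2. These are the Fibonacci numbers F_k.
Iterating from F_0 = 0, F_1 = 1:
F_0=0, F_1=1, F_2=1, F_3=2, F_4=3, F_5=5, F_6=8, F_7=13, F_8=21, F_9=34, ...
F_40 = 102334155.

102334155


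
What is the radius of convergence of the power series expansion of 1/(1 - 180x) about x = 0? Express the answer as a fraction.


Expanding 1/(1 - 180x) = sum_{k>=0} 180^k x^k, the series converges when |180x| < 1, i.e., |x| < 1/180.
So the radius of convergence is 1/180 = 1/180.

1/180


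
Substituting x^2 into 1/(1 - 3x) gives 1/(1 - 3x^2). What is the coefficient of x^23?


Since 1/(1 - 3x^2) only has even powers of x,
the coefficient of x^23 (odd) is 0.

0


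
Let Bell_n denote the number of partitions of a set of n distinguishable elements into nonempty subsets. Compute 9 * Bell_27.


Bell_27 can be computed from the Bell triangle or from Dobinski's identity Bell_n = (1/e) * sum_{k>=0} k^n / k!.
Computing Bell_27 = 545717047936059989389.
Then 9 * 545717047936059989389 = 4911453431424539904501.

4911453431424539904501


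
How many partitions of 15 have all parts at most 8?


Using the generating function (1-x)^(-1)(1-x^2)^(-1)...(1-x^8)^(-1),
the coefficient of x^15 counts these restricted partitions.
Result = 146

146


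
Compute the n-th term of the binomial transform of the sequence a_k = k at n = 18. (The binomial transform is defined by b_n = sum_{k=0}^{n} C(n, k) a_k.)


With a_k = k, b_n = sum_{k=0}^{n} C(n, k) k. Using k * C(n, k) = n * C(n-1, k-1) gives b_n = n * sum_{k>=1} C(n-1, k-1) = n * 2^(n-1).
For n = 18: 18 * 2^17 = 18 * 131072 = 2359296.

2359296


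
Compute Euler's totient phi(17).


phi(n) counts integers in [1, n] coprime to n. Using the multiplicative formula phi(n) = n * prod_{p | n} (1 - 1/p):
17 = 17, so
phi(17) = 17 * (1 - 1/17) = 16.

16


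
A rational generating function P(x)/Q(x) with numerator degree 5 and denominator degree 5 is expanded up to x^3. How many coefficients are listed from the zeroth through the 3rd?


Expanding up to x^3 gives the coefficients for x^0, x^1, ..., x^3.
That is 3 + 1 = 4 coefficients in total.

4


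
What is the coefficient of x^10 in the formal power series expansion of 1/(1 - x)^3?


The expansion 1/(1 - x)^r = sum_{k>=0} C(k + r - 1, r - 1) x^k follows from the multiset / negative-binomial theorem (or from repeated differentiation of the geometric series).
For r = 3 and k = 10:
C(12, 2) = 479001600 / (2 * 3628800) = 66.

66


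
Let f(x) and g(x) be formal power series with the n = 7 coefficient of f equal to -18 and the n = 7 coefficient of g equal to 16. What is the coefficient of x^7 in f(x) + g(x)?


Addition of formal power series is termwise.
The coefficient of x^7 in f + g = -18 + 16
= -2

-2


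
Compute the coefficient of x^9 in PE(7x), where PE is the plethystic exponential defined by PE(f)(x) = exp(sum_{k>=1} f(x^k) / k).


With f(x) = 7x, the exponent is sum_{k>=1} 7 x^k / k = 7 * (-ln(1 - x)). Exponentiating:
PE(7x) = exp(-7 ln(1 - x)) = 1/(1 - x)^7.
By the negative binomial expansion, [x^n] 1/(1 - x)^7 = C(n + 6, 6).
For n = 9: C(15, 6) = 5005.

5005


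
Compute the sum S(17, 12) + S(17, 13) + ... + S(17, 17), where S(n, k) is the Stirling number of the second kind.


By definition, S(n, k) counts partitions of an n-set into exactly k nonempty blocks.
Computing row n = 17 for k = 12..17:
S(17, k): 62022324, 4910178, 249900, 7820, 136, 1
Sum = 67190359.

67190359


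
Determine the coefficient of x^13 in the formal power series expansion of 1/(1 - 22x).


The geometric series identity gives 1/(1 - c x) = sum_{k>=0} c^k x^k, so the coefficient of x^k is c^k.
Here c = 22 and k = 13.
Computing: 22^13 = 282810057883082752

282810057883082752


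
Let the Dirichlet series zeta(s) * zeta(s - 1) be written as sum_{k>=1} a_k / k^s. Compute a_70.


Convolution gives a_k = sum_{d | k} d * 1 = sum_{d | k} d = sigma(k), the sum of positive divisors of k.
For k = 70, the divisors are 1, 2, 5, 7, 10, 14, 35, 70, so
sigma(70) = 1 + 2 + 5 + 7 + 10 + 14 + 35 + 70 = 144.

144


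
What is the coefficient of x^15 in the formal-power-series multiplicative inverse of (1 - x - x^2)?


Let the inverse be f(x) = sum_{k>=0} a_k x^k. From f(x) * (1 - x - x^2) = 1 and matching coefficients:
 x^0: a_0 = 1.
 x^1: a_1 - a_0 = 0, so a_1 = 1.
 x^k (k >= 2): a_k - a_{k-1} - a_{k-2} = 0, i.e. a_k = a_{k-1} + a_{k-2}.
This is the Fibonacci-type recurrence shifted so that a_0 = a_1 = 1.
Iterating: a_0=1, a_1=1, a_2=2, a_3=3, a_4=5, a_5=8, a_6=13, a_7=21, a_8=34, a_9=55, ...
a_15 = 987.

987


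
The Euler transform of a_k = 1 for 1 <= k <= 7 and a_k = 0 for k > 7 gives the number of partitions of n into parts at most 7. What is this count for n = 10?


Partitions of 10 into parts at most 7:
Using generating function (1-x)^(-1)(1-x^2)^(-1)...(1-x^7)^(-1),
the coefficient of x^10 = 38

38


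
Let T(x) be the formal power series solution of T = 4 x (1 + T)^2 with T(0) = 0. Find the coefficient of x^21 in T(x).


Apply the Lagrange inversion formula: if T = 4 x * phi(T) with phi(t) = (1 + t)^2, then [x^n] T = 4^n * (1/n) [t^(n-1)] phi(t)^n = 4^n * (1/n) [t^(n-1)] (1 + t)^(2n) = 4^n * (1/n) C(2n, n-1).
Using the identity C(2n, n-1) = C(2n, n) * n / (n+1), the unscaled factor equals C(2n, n) / (n+1) = C_n, the n-th Catalan number.
For n = 21: C_21 = C(42, 21) / 22 = 538257874440/22 = 24466267020.
With the 4^21 = 4398046511104 factor, the coefficient is 4398046511104 * 24466267020 = 107603780307049858990080.

107603780307049858990080


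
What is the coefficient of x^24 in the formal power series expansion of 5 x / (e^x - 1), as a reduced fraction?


The exponential generating function for Bernoulli numbers is
x / (e^x - 1) = sum_{k>=0} B_k x^k / k!.
So the coefficient of x^24 in 5 x / (e^x - 1) is 5 B_24 / 24!.
Computing: B_24 = -236364091/2730, 24! = 620448401733239439360000, giving
5 * -236364091/2730 / 620448401733239439360000 = -236364091/338764827346348733890560000.

-236364091/338764827346348733890560000


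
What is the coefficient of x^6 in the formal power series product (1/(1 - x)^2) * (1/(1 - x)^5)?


Combine the factors: (1/(1 - x)^2) * (1/(1 - x)^5) = 1/(1 - x)^7.
Then use 1/(1 - x)^r = sum_{k>=0} C(k + r - 1, r - 1) x^k with r = 7 and k = 6:
C(12, 6) = 924.

924


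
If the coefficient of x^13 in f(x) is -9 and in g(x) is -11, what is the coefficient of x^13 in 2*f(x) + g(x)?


Scalar multiplication scales coefficients: 2 * -9 = -18.
Then add the g coefficient: -18 + -11
= -29

-29


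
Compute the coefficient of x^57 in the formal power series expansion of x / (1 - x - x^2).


Let f(x) = sum_{k>=0} a_k x^k. Multiplying f(x) * (1 - x - x^2) = x and matching coefficients gives a_0 = 0, a_1 = 1, and a_k = a_{k-1} + a_{k-2} for k >= 2. These are the Fibonacci numbers F_k.
Iterating from F_0 = 0, F_1 = 1:
F_0=0, F_1=1, F_2=1, F_3=2, F_4=3, F_5=5, F_6=8, F_7=13, F_8=21, F_9=34, ...
F_57 = 365435296162.

365435296162


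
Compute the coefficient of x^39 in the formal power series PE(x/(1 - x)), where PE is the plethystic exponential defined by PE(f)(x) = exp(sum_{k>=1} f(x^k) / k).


For f(x) = x/(1 - x) we have
sum_{k>=1} f(x^k) / k = sum_{k>=1} (1/k) * x^k / (1 - x^k) = sum_{k, m >= 1} x^(k m) / k,
which after exponentiating simplifies to
PE(x/(1 - x)) = prod_{k>=1} 1 / (1 - x^k).
This is the generating function for the partition function p(n), so the coefficient of x^39 is p(39).
Computing p(39) by dynamic programming over parts 1, 2, ..., 39: p(39) = 31185.

31185


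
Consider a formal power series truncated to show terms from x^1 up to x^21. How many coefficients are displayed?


From x^1 to x^21 inclusive, the count is 21 - 1 + 1 = 21.

21


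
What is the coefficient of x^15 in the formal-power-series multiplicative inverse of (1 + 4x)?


The inverse is 1/(1 + 4x). Apply the geometric identity 1/(1 - y) = sum_{k>=0} y^k with y = -4x:
1/(1 + 4x) = sum_{k>=0} (-4)^k x^k.
So the coefficient of x^15 is (-4)^15 = -1073741824.

-1073741824


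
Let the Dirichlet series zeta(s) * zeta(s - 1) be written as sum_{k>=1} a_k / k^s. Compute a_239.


Convolution gives a_k = sum_{d | k} d * 1 = sum_{d | k} d = sigma(k), the sum of positive divisors of k.
For k = 239, the divisors are 1, 239, so
sigma(239) = 1 + 239 = 240.

240


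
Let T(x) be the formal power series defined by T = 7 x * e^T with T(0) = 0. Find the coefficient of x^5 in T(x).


Apply the Lagrange inversion formula: if T = 7 x * phi(T) with phi(t) = e^t, then
[x^n] T = 7^n * (1/n) [t^(n-1)] phi(t)^n = 7^n * (1/n) [t^(n-1)] e^(n t) = 7^n * (1/n) * n^(n-1) / (n-1)! = 7^n * n^(n-1) / n!.
When c = 1 this is the Cayley count of rooted labeled trees on n vertices, divided by n!.
For n = 5: 7^5 * 5^4 / 5! = 16807 * 625/120 = 2100875/24.

2100875/24


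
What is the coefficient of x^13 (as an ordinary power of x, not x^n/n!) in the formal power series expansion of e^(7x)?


The exponential series is e^y = sum_{k>=0} y^k / k!. Substituting y = 7x gives
e^(7x) = sum_{k>=0} 7^k x^k / k!.
So the coefficient of x^n is a^n/n! with a = 7, n = 13:
7^13 / 13! = 96889010407/6227020800 = 13841287201/889574400

13841287201/889574400
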